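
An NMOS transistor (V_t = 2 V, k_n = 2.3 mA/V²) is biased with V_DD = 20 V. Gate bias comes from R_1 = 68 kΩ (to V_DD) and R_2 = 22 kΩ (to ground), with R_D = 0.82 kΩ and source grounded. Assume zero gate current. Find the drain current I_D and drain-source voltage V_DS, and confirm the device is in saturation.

I_D ≈ 9.6 mA, V_DS ≈ 12 V

V_G = V_DD·R_2/(R_1+R_2) = 20×22/90 = 4.89 V. With the source grounded, V_GS = V_G = 4.89 V.
Assume saturation: I_D = (k_n/2)(V_GS − V_t)² = (2.3/2)×(4.89 − 2)² = 1.15×2.89² = 9.6 mA.
V_DS = V_DD − I_D·R_D = 20 − 9.6×0.82 = 12.1 V.
Saturation requires V_DS ≥ V_GS − V_t = 2.89 V; 12.1 ≥ 2.89 ✓.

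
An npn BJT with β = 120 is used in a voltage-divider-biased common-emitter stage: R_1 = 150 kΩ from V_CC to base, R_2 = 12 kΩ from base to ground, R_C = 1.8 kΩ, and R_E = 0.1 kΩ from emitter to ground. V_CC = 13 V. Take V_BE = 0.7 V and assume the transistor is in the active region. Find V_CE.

V_CE ≈ 10 V

Thevenize the base divider: V_Th = V_CC·R_2/(R_1+R_2) = 13×12/162 = 0.963 V, R_Th = R_1‖R_2 = 11.1 kΩ.
Base-emitter loop: V_Th = I_B·R_Th + V_BE + (β+1)I_B·R_E, so I_B = (0.963 − 0.7) / (11.1 + 121×0.1) = 0.0113 mA.
I_C = β·I_B = 120×0.0113 = 1.36 mA, and I_E = (β+1)I_B = 1.37 mA.
V_CE = V_CC − I_C·R_C − I_E·R_E = 13 − 1.36×1.8 − 1.37×0.1 = 10.4 V.
V_CE = 10.4 V > 0.2 V confirms active-region operation.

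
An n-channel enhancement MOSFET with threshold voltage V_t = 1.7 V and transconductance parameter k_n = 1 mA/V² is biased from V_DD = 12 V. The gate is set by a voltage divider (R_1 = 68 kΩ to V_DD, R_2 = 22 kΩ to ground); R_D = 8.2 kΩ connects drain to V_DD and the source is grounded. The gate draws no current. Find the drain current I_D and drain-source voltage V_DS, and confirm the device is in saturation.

V_G = V_DD·R_2/(R_1+R_2) = 12×22/90 = 2.93 V. With the source grounded, V_GS = V_G = 2.93 V.
Assume saturation: I_D = (k_n/2)(V_GS − V_t)² = (1/2)×(2.93 − 1.7)² = 0.5×1.23² = 0.761 mA.
V_DS = V_DD − I_D·R_D = 12 − 0.761×8.2 = 5.76 V.
Saturation requires V_DS ≥ V_GS − V_t = 1.23 V; 5.76 ≥ 1.23 ✓.

I_D ≈ 0.76 mA, V_DS ≈ 5.8 V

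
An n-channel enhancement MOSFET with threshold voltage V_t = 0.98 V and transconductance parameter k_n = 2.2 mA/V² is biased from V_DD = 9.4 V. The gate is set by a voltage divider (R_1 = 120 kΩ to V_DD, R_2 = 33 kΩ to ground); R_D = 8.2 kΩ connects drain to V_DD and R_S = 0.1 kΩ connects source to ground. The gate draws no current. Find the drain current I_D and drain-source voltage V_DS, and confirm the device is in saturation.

I_D ≈ 0.99 mA, V_DS ≈ 1.2 V

V_G = V_DD·R_2/(R_1+R_2) = 9.4×33/153 = 2.03 V.
Assume saturation: I_D = (k_n/2)(V_GS − V_t)² with V_GS = V_G − I_D·R_S = 2.03 − 0.1·I_D.
Substituting gives 0.011·I_D² − 1.23·I_D + 1.21 = 0, with roots I_D = 0.99 or 111 mA.
The root I_D = 111 mA gives V_GS = -9.06 V ≤ V_t, so take I_D = 0.99 mA.
Then V_GS = 1.93 V and V_DS = V_DD − I_D(R_D+R_S) = 9.4 − 0.99×8.3 = 1.19 V.
Saturation requires V_DS ≥ V_GS − V_t = 0.948 V; 1.19 ≥ 0.948 ✓.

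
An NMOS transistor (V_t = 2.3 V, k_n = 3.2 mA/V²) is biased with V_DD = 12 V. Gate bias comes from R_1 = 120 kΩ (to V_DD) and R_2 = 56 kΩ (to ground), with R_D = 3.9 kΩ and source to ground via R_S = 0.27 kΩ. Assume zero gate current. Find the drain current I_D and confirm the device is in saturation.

V_G = V_DD·R_2/(R_1+R_2) = 12×56/176 = 3.82 V.
Assume saturation: I_D = (k_n/2)(V_GS − V_t)² with V_GS = V_G − I_D·R_S = 3.82 − 0.27·I_D.
Substituting gives 0.117·I_D² − 2.31·I_D + 3.69 = 0, with roots I_D = 1.75 or 18.1 mA.
The root I_D = 18.1 mA gives V_GS = -1.06 V ≤ V_t, so take I_D = 1.75 mA.
Then V_GS = 3.35 V and V_DS = V_DD − I_D(R_D+R_S) = 12 − 1.75×4.17 = 4.7 V.
Saturation requires V_DS ≥ V_GS − V_t = 1.05 V; 4.7 ≥ 1.05 ✓.

I_D ≈ 1.7 mA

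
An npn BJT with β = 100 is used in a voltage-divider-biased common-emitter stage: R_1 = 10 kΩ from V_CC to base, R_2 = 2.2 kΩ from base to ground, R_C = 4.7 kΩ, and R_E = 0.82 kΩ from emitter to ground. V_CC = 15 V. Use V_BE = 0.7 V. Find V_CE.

Thevenize the base divider: V_Th = V_CC·R_2/(R_1+R_2) = 15×2.2/12.2 = 2.7 V, R_Th = R_1‖R_2 = 1.8 kΩ.
Base-emitter loop: V_Th = I_B·R_Th + V_BE + (β+1)I_B·R_E, so I_B = (2.7 − 0.7) / (1.8 + 101×0.82) = 0.0237 mA.
I_C = β·I_B = 100×0.0237 = 2.37 mA, and I_E = (β+1)I_B = 2.39 mA.
V_CE = V_CC − I_C·R_C − I_E·R_E = 15 − 2.37×4.7 − 2.39×0.82 = 1.9 V.
V_CE = 1.9 V > 0.2 V confirms active-region operation.

V_CE ≈ 1.9 V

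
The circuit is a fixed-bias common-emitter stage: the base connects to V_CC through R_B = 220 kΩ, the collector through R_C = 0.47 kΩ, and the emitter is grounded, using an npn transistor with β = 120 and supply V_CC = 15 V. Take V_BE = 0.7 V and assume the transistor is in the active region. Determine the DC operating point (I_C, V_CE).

Base loop: V_CC = I_B·R_B + V_BE, so I_B = (15 − 0.7)/220 kΩ = 0.065 mA.
In the active region I_C = β·I_B = 120 × 0.065 = 7.8 mA.
Collector loop: V_CE = V_CC − I_C·R_C = 15 − 7.8×0.47 = 11.3 V.
Since V_CE = 11.3 V > V_CE(sat) ≈ 0.2 V, the transistor is in the active region as assumed.

I_C ≈ 7.8 mA, V_CE ≈ 11 V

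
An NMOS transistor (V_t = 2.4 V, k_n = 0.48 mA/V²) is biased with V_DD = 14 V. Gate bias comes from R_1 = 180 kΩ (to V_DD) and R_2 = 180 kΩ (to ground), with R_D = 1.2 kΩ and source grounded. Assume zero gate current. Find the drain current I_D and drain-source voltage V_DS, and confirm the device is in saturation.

I_D ≈ 5.1 mA, V_DS ≈ 7.9 V

V_G = V_DD·R_2/(R_1+R_2) = 14×180/360 = 7 V. With the source grounded, V_GS = V_G = 7 V.
Assume saturation: I_D = (k_n/2)(V_GS − V_t)² = (0.48/2)×(7 − 2.4)² = 0.24×4.6² = 5.08 mA.
V_DS = V_DD − I_D·R_D = 14 − 5.08×1.2 = 7.91 V.
Saturation requires V_DS ≥ V_GS − V_t = 4.6 V; 7.91 ≥ 4.6 ✓.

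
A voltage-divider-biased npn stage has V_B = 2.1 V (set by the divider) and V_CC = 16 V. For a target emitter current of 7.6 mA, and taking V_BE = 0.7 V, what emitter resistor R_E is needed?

V_E = V_B − V_BE = 2.1 − 0.7 = 1.4 V.
R_E = V_E / I_E = 1.4 / 7.6 = 0.184 kΩ.

R_E ≈ 0.18 kΩ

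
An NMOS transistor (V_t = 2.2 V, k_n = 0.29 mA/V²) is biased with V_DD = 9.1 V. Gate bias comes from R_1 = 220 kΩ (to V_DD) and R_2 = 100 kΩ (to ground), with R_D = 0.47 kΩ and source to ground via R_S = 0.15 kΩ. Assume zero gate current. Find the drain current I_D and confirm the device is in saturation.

V_G = V_DD·R_2/(R_1+R_2) = 9.1×100/320 = 2.84 V.
Assume saturation: I_D = (k_n/2)(V_GS − V_t)² with V_GS = V_G − I_D·R_S = 2.84 − 0.15·I_D.
Substituting gives 0.00326·I_D² − 1.03·I_D + 0.0601 = 0, with roots I_D = 0.0585 or 315 mA.
The root I_D = 315 mA gives V_GS = -44.4 V ≤ V_t, so take I_D = 0.0585 mA.
Then V_GS = 2.83 V and V_DS = V_DD − I_D(R_D+R_S) = 9.1 − 0.0585×0.62 = 9.06 V.
Saturation requires V_DS ≥ V_GS − V_t = 0.635 V; 9.06 ≥ 0.635 ✓.

I_D ≈ 0.058 mA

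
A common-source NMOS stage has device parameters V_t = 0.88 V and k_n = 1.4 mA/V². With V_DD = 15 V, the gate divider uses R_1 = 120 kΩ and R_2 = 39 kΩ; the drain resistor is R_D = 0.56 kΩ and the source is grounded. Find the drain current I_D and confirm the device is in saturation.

I_D ≈ 5.5 mA

V_G = V_DD·R_2/(R_1+R_2) = 15×39/159 = 3.68 V. With the source grounded, V_GS = V_G = 3.68 V.
Assume saturation: I_D = (k_n/2)(V_GS − V_t)² = (1.4/2)×(3.68 − 0.88)² = 0.7×2.8² = 5.49 mA.
V_DS = V_DD − I_D·R_D = 15 − 5.49×0.56 = 11.9 V.
Saturation requires V_DS ≥ V_GS − V_t = 2.8 V; 11.9 ≥ 2.8 ✓.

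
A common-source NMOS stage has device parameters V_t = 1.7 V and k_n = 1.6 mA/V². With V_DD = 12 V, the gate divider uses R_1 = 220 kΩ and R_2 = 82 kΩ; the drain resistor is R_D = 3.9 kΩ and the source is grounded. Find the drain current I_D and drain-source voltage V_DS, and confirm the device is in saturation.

V_G = V_DD·R_2/(R_1+R_2) = 12×82/302 = 3.26 V. With the source grounded, V_GS = V_G = 3.26 V.
Assume saturation: I_D = (k_n/2)(V_GS − V_t)² = (1.6/2)×(3.26 − 1.7)² = 0.8×1.56² = 1.94 mA.
V_DS = V_DD − I_D·R_D = 12 − 1.94×3.9 = 4.42 V.
Saturation requires V_DS ≥ V_GS − V_t = 1.56 V; 4.42 ≥ 1.56 ✓.

I_D ≈ 1.9 mA, V_DS ≈ 4.4 V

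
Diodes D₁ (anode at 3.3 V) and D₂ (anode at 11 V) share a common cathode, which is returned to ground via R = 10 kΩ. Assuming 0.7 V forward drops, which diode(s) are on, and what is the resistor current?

Assume both conduct. Then node N would need to be at both 3.3−0.7 = 2.6 V and 11−0.7 = 10.3 V, which is impossible.
Assume only D₂ conducts: V_N = 11 − 0.7 = 10.3 V, so I_R = 10.3/10 = 1.03 mA.
Check D₁: its anode-to-cathode voltage is 3.3 − 10.3 = -7 V < 0.7 V, so it is off. The assumption is consistent.

Only D₂ conducts; I_R ≈ 1 mA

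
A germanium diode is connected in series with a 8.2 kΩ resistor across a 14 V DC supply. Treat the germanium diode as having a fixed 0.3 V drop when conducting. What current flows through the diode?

I ≈ 1.7 mA

KVL around the loop: 14 = V_D + I·R = 0.3 + I × 8.2 kΩ.
So I = (14 − 0.3) / 8.2 kΩ = 13.7 / 8.2 = 1.67 mA.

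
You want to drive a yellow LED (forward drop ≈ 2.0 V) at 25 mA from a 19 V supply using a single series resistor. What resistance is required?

The resistor drops V_S − V_D = 19 − 2.0 = 17 V at 25 mA.
R = 17 V / 25 mA = 0.68 kΩ.

R ≈ 0.68 kΩ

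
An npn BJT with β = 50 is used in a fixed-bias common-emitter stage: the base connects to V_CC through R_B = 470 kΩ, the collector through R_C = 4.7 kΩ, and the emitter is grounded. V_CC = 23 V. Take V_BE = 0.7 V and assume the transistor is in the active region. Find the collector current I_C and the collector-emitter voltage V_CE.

I_C ≈ 2.4 mA, V_CE ≈ 12 V

Base loop: V_CC = I_B·R_B + V_BE, so I_B = (23 − 0.7)/470 kΩ = 0.0474 mA.
In the active region I_C = β·I_B = 50 × 0.0474 = 2.37 mA.
Collector loop: V_CE = V_CC − I_C·R_C = 23 − 2.37×4.7 = 11.8 V.
Since V_CE = 11.8 V > V_CE(sat) ≈ 0.2 V, the transistor is in the active region as assumed.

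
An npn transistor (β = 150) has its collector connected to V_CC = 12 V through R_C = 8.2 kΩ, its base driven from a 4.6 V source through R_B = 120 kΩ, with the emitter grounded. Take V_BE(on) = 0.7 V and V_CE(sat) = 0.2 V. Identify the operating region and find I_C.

saturation; I_C ≈ 1.4 mA

Assume active: I_B = (4.6 − 0.7)/120 = 0.0325 mA, giving I_C = β·I_B = 4.87 mA.
But then V_CE = 12 − 4.87×8.2 = -28 V < V_CE(sat) = 0.2 V — impossible in the active region.
So the transistor is saturated. With V_CE = 0.2 V, I_C = (V_CC − 0.2)/R_C = 11.8/8.2 = 1.44 mA.
Check: β·I_B = 4.87 mA > I_C = 1.44 mA, confirming saturation.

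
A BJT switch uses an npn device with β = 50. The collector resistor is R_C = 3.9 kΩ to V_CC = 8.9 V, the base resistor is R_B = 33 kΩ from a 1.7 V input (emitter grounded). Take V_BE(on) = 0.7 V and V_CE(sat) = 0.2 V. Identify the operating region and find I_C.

Assume active. Base-emitter loop: I_B = (V_BB − V_BE)/R_B = (1.7 − 0.7)/33 = 0.0303 mA.
I_C = β·I_B = 50×0.0303 = 1.52 mA.
V_CE = V_CC − I_C·R_C = 8.9 − 1.52×3.9 = 2.99 V > V_CE(sat), so the active-region assumption holds.

active; I_C ≈ 1.5 mA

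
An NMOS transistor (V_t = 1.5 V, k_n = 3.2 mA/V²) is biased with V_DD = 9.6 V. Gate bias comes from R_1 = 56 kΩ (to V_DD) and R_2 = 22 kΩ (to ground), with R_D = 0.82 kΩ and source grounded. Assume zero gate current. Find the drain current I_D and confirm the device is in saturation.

V_G = V_DD·R_2/(R_1+R_2) = 9.6×22/78 = 2.71 V. With the source grounded, V_GS = V_G = 2.71 V.
Assume saturation: I_D = (k_n/2)(V_GS − V_t)² = (3.2/2)×(2.71 − 1.5)² = 1.6×1.21² = 2.33 mA.
V_DS = V_DD − I_D·R_D = 9.6 − 2.33×0.82 = 7.69 V.
Saturation requires V_DS ≥ V_GS − V_t = 1.21 V; 7.69 ≥ 1.21 ✓.

I_D ≈ 2.3 mA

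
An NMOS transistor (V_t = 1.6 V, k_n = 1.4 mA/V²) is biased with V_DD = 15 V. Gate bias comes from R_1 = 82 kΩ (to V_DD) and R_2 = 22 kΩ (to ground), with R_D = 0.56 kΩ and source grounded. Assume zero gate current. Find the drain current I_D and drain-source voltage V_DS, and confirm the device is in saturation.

V_G = V_DD·R_2/(R_1+R_2) = 15×22/104 = 3.17 V. With the source grounded, V_GS = V_G = 3.17 V.
Assume saturation: I_D = (k_n/2)(V_GS − V_t)² = (1.4/2)×(3.17 − 1.6)² = 0.7×1.57² = 1.73 mA.
V_DS = V_DD − I_D·R_D = 15 − 1.73×0.56 = 14 V.
Saturation requires V_DS ≥ V_GS − V_t = 1.57 V; 14 ≥ 1.57 ✓.

I_D ≈ 1.7 mA, V_DS ≈ 14 V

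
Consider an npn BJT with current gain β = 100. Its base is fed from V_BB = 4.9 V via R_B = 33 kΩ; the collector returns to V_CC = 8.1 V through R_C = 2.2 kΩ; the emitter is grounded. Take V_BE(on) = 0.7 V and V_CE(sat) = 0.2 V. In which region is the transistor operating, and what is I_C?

saturation; I_C ≈ 3.6 mA

Assume active: I_B = (4.9 − 0.7)/33 = 0.127 mA, giving I_C = β·I_B = 12.7 mA.
But then V_CE = 8.1 − 12.7×2.2 = -19.9 V < V_CE(sat) = 0.2 V — impossible in the active region.
So the transistor is saturated. With V_CE = 0.2 V, I_C = (V_CC − 0.2)/R_C = 7.9/2.2 = 3.59 mA.
Check: β·I_B = 12.7 mA > I_C = 3.59 mA, confirming saturation.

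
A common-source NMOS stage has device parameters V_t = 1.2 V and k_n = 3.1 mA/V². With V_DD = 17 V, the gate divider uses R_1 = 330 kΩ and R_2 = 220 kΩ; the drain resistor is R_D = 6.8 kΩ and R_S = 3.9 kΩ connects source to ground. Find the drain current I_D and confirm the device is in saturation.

I_D ≈ 1.2 mA

V_G = V_DD·R_2/(R_1+R_2) = 17×220/550 = 6.8 V.
Assume saturation: I_D = (k_n/2)(V_GS − V_t)² with V_GS = V_G − I_D·R_S = 6.8 − 3.9·I_D.
Substituting gives 23.6·I_D² − 68.7·I_D + 48.6 = 0, with roots I_D = 1.21 or 1.7 mA.
The root I_D = 1.7 mA gives V_GS = 0.151 V ≤ V_t, so take I_D = 1.21 mA.
Then V_GS = 2.08 V and V_DS = V_DD − I_D(R_D+R_S) = 17 − 1.21×10.7 = 4.06 V.
Saturation requires V_DS ≥ V_GS − V_t = 0.883 V; 4.06 ≥ 0.883 ✓.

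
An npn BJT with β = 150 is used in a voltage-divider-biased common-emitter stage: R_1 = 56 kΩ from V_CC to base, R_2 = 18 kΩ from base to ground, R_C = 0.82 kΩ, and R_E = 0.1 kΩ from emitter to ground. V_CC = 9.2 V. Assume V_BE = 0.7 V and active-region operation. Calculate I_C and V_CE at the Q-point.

I_C ≈ 8 mA, V_CE ≈ 1.8 V

Thevenize the base divider: V_Th = V_CC·R_2/(R_1+R_2) = 9.2×18/74 = 2.24 V, R_Th = R_1‖R_2 = 13.6 kΩ.
Base-emitter loop: V_Th = I_B·R_Th + V_BE + (β+1)I_B·R_E, so I_B = (2.24 − 0.7) / (13.6 + 151×0.1) = 0.0535 mA.
I_C = β·I_B = 150×0.0535 = 8.03 mA, and I_E = (β+1)I_B = 8.08 mA.
V_CE = V_CC − I_C·R_C − I_E·R_E = 9.2 − 8.03×0.82 − 8.08×0.1 = 1.81 V.
V_CE = 1.81 V > 0.2 V confirms active-region operation.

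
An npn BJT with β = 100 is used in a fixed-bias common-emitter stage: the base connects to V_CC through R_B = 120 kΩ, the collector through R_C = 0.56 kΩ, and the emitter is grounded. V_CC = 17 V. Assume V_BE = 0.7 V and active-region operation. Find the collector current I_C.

Base loop: V_CC = I_B·R_B + V_BE, so I_B = (17 − 0.7)/120 kΩ = 0.136 mA.
In the active region I_C = β·I_B = 100 × 0.136 = 13.6 mA.
Collector loop: V_CE = V_CC − I_C·R_C = 17 − 13.6×0.56 = 9.39 V.
Since V_CE = 9.39 V > V_CE(sat) ≈ 0.2 V, the transistor is in the active region as assumed.

I_C ≈ 14 mA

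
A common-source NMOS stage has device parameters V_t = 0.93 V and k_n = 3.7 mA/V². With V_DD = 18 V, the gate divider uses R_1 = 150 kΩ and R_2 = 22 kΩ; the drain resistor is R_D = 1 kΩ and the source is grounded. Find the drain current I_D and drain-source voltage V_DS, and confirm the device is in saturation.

I_D ≈ 3.5 mA, V_DS ≈ 15 V

V_G = V_DD·R_2/(R_1+R_2) = 18×22/172 = 2.3 V. With the source grounded, V_GS = V_G = 2.3 V.
Assume saturation: I_D = (k_n/2)(V_GS − V_t)² = (3.7/2)×(2.3 − 0.93)² = 1.85×1.37² = 3.48 mA.
V_DS = V_DD − I_D·R_D = 18 − 3.48×1 = 14.5 V.
Saturation requires V_DS ≥ V_GS − V_t = 1.37 V; 14.5 ≥ 1.37 ✓.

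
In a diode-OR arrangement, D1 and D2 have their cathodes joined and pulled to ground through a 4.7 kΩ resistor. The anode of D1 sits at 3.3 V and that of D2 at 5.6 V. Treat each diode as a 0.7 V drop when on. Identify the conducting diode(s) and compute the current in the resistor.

Only D2 conducts; I_R ≈ 1 mA

Assume both conduct. Then node N would need to be at both 3.3−0.7 = 2.6 V and 5.6−0.7 = 4.9 V, which is impossible.
Assume only D2 conducts: V_N = 5.6 − 0.7 = 4.9 V, so I_R = 4.9/4.7 = 1.04 mA.
Check D1: its anode-to-cathode voltage is 3.3 − 4.9 = -1.6 V < 0.7 V, so it is off. The assumption is consistent.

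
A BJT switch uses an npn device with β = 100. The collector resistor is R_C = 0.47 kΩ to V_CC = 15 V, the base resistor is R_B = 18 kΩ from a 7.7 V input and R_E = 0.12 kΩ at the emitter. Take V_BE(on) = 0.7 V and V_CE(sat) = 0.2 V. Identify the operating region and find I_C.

Assume active. Base-emitter loop: I_B = (V_BB − V_BE)/(R_B + (β+1)R_E) = (7.7 − 0.7)/(18 + 101×0.12) = 0.232 mA.
I_C = β·I_B = 100×0.232 = 23.2 mA.
V_CE = V_CC − I_C·R_C − I_E·R_E = 15 − 23.2×0.47 − 23.5×0.12 = 1.26 V > V_CE(sat), so the active-region assumption holds.

active; I_C ≈ 23 mA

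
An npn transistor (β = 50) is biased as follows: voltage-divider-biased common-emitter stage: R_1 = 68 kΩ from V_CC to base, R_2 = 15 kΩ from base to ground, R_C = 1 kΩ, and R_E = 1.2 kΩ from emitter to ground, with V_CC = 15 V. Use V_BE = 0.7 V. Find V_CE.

Thevenize the base divider: V_Th = V_CC·R_2/(R_1+R_2) = 15×15/83 = 2.71 V, R_Th = R_1‖R_2 = 12.3 kΩ.
Base-emitter loop: V_Th = I_B·R_Th + V_BE + (β+1)I_B·R_E, so I_B = (2.71 − 0.7) / (12.3 + 51×1.2) = 0.0274 mA.
I_C = β·I_B = 50×0.0274 = 1.37 mA, and I_E = (β+1)I_B = 1.4 mA.
V_CE = V_CC − I_C·R_C − I_E·R_E = 15 − 1.37×1 − 1.4×1.2 = 12 V.
V_CE = 12 V > 0.2 V confirms active-region operation.

V_CE ≈ 12 V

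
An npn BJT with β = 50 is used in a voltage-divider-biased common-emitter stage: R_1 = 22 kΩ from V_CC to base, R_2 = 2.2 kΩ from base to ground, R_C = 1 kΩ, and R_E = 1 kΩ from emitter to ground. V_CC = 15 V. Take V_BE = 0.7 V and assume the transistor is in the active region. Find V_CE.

Thevenize the base divider: V_Th = V_CC·R_2/(R_1+R_2) = 15×2.2/24.2 = 1.36 V, R_Th = R_1‖R_2 = 2 kΩ.
Base-emitter loop: V_Th = I_B·R_Th + V_BE + (β+1)I_B·R_E, so I_B = (1.36 − 0.7) / (2 + 51×1) = 0.0125 mA.
I_C = β·I_B = 50×0.0125 = 0.626 mA, and I_E = (β+1)I_B = 0.639 mA.
V_CE = V_CC − I_C·R_C − I_E·R_E = 15 − 0.626×1 − 0.639×1 = 13.7 V.
V_CE = 13.7 V > 0.2 V confirms active-region operation.

V_CE ≈ 14 V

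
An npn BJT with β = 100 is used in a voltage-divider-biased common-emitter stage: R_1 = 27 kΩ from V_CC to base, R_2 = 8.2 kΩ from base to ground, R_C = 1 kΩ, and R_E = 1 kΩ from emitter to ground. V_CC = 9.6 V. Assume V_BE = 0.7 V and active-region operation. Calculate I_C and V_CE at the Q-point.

I_C ≈ 1.4 mA, V_CE ≈ 6.7 V

Thevenize the base divider: V_Th = V_CC·R_2/(R_1+R_2) = 9.6×8.2/35.2 = 2.24 V, R_Th = R_1‖R_2 = 6.29 kΩ.
Base-emitter loop: V_Th = I_B·R_Th + V_BE + (β+1)I_B·R_E, so I_B = (2.24 − 0.7) / (6.29 + 101×1) = 0.0143 mA.
I_C = β·I_B = 100×0.0143 = 1.43 mA, and I_E = (β+1)I_B = 1.45 mA.
V_CE = V_CC − I_C·R_C − I_E·R_E = 9.6 − 1.43×1 − 1.45×1 = 6.72 V.
V_CE = 6.72 V > 0.2 V confirms active-region operation.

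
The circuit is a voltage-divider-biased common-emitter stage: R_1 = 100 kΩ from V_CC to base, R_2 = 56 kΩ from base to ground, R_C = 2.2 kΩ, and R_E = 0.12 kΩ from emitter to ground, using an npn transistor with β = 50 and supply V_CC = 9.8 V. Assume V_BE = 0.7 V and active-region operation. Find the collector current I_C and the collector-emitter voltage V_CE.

I_C ≈ 3.4 mA, V_CE ≈ 2 V

Thevenize the base divider: V_Th = V_CC·R_2/(R_1+R_2) = 9.8×56/156 = 3.52 V, R_Th = R_1‖R_2 = 35.9 kΩ.
Base-emitter loop: V_Th = I_B·R_Th + V_BE + (β+1)I_B·R_E, so I_B = (3.52 − 0.7) / (35.9 + 51×0.12) = 0.0671 mA.
I_C = β·I_B = 50×0.0671 = 3.35 mA, and I_E = (β+1)I_B = 3.42 mA.
V_CE = V_CC − I_C·R_C − I_E·R_E = 9.8 − 3.35×2.2 − 3.42×0.12 = 2.01 V.
V_CE = 2.01 V > 0.2 V confirms active-region operation.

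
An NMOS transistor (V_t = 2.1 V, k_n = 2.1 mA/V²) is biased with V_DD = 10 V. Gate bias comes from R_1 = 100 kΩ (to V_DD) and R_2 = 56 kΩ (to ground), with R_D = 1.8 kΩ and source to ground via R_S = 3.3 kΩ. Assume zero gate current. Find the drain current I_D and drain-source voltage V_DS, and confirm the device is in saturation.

V_G = V_DD·R_2/(R_1+R_2) = 10×56/156 = 3.59 V.
Assume saturation: I_D = (k_n/2)(V_GS − V_t)² with V_GS = V_G − I_D·R_S = 3.59 − 3.3·I_D.
Substituting gives 11.4·I_D² − 11.3·I_D + 2.33 = 0, with roots I_D = 0.292 or 0.699 mA.
The root I_D = 0.699 mA gives V_GS = 1.28 V ≤ V_t, so take I_D = 0.292 mA.
Then V_GS = 2.63 V and V_DS = V_DD − I_D(R_D+R_S) = 10 − 0.292×5.1 = 8.51 V.
Saturation requires V_DS ≥ V_GS − V_t = 0.527 V; 8.51 ≥ 0.527 ✓.

I_D ≈ 0.29 mA, V_DS ≈ 8.5 V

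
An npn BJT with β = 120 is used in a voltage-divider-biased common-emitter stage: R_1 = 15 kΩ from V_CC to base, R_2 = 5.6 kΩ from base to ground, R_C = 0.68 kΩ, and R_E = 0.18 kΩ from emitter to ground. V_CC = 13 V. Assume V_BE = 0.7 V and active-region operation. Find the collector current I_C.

Thevenize the base divider: V_Th = V_CC·R_2/(R_1+R_2) = 13×5.6/20.6 = 3.53 V, R_Th = R_1‖R_2 = 4.08 kΩ.
Base-emitter loop: V_Th = I_B·R_Th + V_BE + (β+1)I_B·R_E, so I_B = (3.53 − 0.7) / (4.08 + 121×0.18) = 0.11 mA.
I_C = β·I_B = 120×0.11 = 13.2 mA, and I_E = (β+1)I_B = 13.3 mA.
V_CE = V_CC − I_C·R_C − I_E·R_E = 13 − 13.2×0.68 − 13.3×0.18 = 1.67 V.
V_CE = 1.67 V > 0.2 V confirms active-region operation.

I_C ≈ 13 mA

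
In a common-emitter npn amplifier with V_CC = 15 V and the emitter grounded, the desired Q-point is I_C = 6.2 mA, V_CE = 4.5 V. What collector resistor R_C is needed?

R_C ≈ 1.7 kΩ

Collector loop: V_CC = I_C·R_C + V_CE.
R_C = (V_CC − V_CE)/I_C = (15 − 4.5)/6.2 = 1.69 kΩ.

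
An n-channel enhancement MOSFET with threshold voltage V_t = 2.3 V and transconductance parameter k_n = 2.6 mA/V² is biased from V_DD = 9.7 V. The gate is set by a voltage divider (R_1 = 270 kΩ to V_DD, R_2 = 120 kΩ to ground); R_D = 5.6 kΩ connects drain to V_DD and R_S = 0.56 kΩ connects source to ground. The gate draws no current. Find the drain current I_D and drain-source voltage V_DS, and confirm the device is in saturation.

V_G = V_DD·R_2/(R_1+R_2) = 9.7×120/390 = 2.98 V.
Assume saturation: I_D = (k_n/2)(V_GS − V_t)² with V_GS = V_G − I_D·R_S = 2.98 − 0.56·I_D.
Substituting gives 0.408·I_D² − 2·I_D + 0.609 = 0, with roots I_D = 0.327 or 4.57 mA.
The root I_D = 4.57 mA gives V_GS = 0.425 V ≤ V_t, so take I_D = 0.327 mA.
Then V_GS = 2.8 V and V_DS = V_DD − I_D(R_D+R_S) = 9.7 − 0.327×6.16 = 7.69 V.
Saturation requires V_DS ≥ V_GS − V_t = 0.502 V; 7.69 ≥ 0.502 ✓.

I_D ≈ 0.33 mA, V_DS ≈ 7.7 V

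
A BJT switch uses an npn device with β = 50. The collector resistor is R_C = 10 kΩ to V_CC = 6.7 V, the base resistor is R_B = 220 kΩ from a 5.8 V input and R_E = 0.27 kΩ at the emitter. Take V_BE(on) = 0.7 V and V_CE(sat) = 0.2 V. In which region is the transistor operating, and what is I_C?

Assume active: I_B = (5.8 − 0.7)/(220 + 51×0.27) = 0.0218 mA, I_C = β·I_B = 1.09 mA.
Then V_CE = 6.7 − 1.09×10 − 1.11×0.27 = -4.51 V < 0.2 V — the active assumption fails.
Re-solve with V_CE = 0.2 V. KCL at the emitter: V_E/R_E = (V_BB−0.7−V_E)/R_B + (V_CC−0.2−V_E)/R_C, giving V_E = 0.177 V.
I_C = (V_CC − 0.2 − V_E)/R_C = (6.5 − 0.177)/10 = 0.632 mA.
Check: I_B = (5.1 − 0.177)/220 = 0.0224 mA, and β·I_B = 1.12 mA > I_C, confirming saturation.

saturation; I_C ≈ 0.63 mA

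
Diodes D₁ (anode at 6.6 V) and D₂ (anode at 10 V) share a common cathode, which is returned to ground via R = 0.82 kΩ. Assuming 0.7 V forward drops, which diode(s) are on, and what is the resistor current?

Only D₂ conducts; I_R ≈ 11 mA

Assume both conduct. Then node N would need to be at both 6.6−0.7 = 5.9 V and 10−0.7 = 9.3 V, which is impossible.
Assume only D₂ conducts: V_N = 10 − 0.7 = 9.3 V, so I_R = 9.3/0.82 = 11.3 mA.
Check D₁: its anode-to-cathode voltage is 6.6 − 9.3 = -2.7 V < 0.7 V, so it is off. The assumption is consistent.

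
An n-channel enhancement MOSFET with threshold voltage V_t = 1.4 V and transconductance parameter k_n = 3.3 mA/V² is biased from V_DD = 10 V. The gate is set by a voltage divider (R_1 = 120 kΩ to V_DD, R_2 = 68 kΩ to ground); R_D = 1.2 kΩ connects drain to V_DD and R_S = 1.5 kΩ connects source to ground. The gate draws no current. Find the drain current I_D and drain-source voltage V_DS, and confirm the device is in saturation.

I_D ≈ 0.97 mA, V_DS ≈ 7.4 V

V_G = V_DD·R_2/(R_1+R_2) = 10×68/188 = 3.62 V.
Assume saturation: I_D = (k_n/2)(V_GS − V_t)² with V_GS = V_G − I_D·R_S = 3.62 − 1.5·I_D.
Substituting gives 3.71·I_D² − 12·I_D + 8.11 = 0, with roots I_D = 0.968 or 2.26 mA.
The root I_D = 2.26 mA gives V_GS = 0.23 V ≤ V_t, so take I_D = 0.968 mA.
Then V_GS = 2.17 V and V_DS = V_DD − I_D(R_D+R_S) = 10 − 0.968×2.7 = 7.39 V.
Saturation requires V_DS ≥ V_GS − V_t = 0.766 V; 7.39 ≥ 0.766 ✓.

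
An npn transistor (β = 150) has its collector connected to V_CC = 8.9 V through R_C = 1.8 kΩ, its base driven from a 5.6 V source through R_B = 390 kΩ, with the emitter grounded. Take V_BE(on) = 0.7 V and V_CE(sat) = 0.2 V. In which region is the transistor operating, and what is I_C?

Assume active. Base-emitter loop: I_B = (V_BB − V_BE)/R_B = (5.6 − 0.7)/390 = 0.0126 mA.
I_C = β·I_B = 150×0.0126 = 1.88 mA.
V_CE = V_CC − I_C·R_C = 8.9 − 1.88×1.8 = 5.51 V > V_CE(sat), so the active-region assumption holds.

active; I_C ≈ 1.9 mA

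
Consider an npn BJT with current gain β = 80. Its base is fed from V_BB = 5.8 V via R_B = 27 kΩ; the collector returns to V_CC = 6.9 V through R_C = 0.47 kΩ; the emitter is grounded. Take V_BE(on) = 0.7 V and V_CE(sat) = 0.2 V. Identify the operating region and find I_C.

Assume active: I_B = (5.8 − 0.7)/27 = 0.189 mA, giving I_C = β·I_B = 15.1 mA.
But then V_CE = 6.9 − 15.1×0.47 = -0.202 V < V_CE(sat) = 0.2 V — impossible in the active region.
So the transistor is saturated. With V_CE = 0.2 V, I_C = (V_CC − 0.2)/R_C = 6.7/0.47 = 14.3 mA.
Check: β·I_B = 15.1 mA > I_C = 14.3 mA, confirming saturation.

saturation; I_C ≈ 14 mA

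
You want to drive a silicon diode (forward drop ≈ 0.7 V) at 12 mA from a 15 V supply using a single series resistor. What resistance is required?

The resistor drops V_S − V_D = 15 − 0.7 = 14.3 V at 12 mA.
R = 14.3 V / 12 mA = 1.19 kΩ.

R ≈ 1.2 kΩ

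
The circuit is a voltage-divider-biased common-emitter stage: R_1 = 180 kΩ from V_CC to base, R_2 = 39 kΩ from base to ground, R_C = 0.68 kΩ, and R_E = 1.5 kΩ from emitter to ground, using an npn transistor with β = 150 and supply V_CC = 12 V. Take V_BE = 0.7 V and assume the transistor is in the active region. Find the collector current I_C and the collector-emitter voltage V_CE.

I_C ≈ 0.83 mA, V_CE ≈ 10 V

Thevenize the base divider: V_Th = V_CC·R_2/(R_1+R_2) = 12×39/219 = 2.14 V, R_Th = R_1‖R_2 = 32.1 kΩ.
Base-emitter loop: V_Th = I_B·R_Th + V_BE + (β+1)I_B·R_E, so I_B = (2.14 − 0.7) / (32.1 + 151×1.5) = 0.00556 mA.
I_C = β·I_B = 150×0.00556 = 0.834 mA, and I_E = (β+1)I_B = 0.839 mA.
V_CE = V_CC − I_C·R_C − I_E·R_E = 12 − 0.834×0.68 − 0.839×1.5 = 10.2 V.
V_CE = 10.2 V > 0.2 V confirms active-region operation.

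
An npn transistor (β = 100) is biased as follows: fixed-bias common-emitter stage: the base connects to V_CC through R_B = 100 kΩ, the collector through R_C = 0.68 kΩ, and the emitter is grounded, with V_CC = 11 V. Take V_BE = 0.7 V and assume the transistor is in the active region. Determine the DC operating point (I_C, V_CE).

I_C ≈ 10 mA, V_CE ≈ 4 V

Base loop: V_CC = I_B·R_B + V_BE, so I_B = (11 − 0.7)/100 kΩ = 0.103 mA.
In the active region I_C = β·I_B = 100 × 0.103 = 10.3 mA.
Collector loop: V_CE = V_CC − I_C·R_C = 11 − 10.3×0.68 = 4 V.
Since V_CE = 4 V > V_CE(sat) ≈ 0.2 V, the transistor is in the active region as assumed.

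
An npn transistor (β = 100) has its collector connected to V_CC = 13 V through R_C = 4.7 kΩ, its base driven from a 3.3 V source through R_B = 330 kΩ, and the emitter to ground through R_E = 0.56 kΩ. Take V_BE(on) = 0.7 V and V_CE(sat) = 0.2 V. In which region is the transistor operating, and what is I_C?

active; I_C ≈ 0.67 mA

Assume active. Base-emitter loop: I_B = (V_BB − V_BE)/(R_B + (β+1)R_E) = (3.3 − 0.7)/(330 + 101×0.56) = 0.00673 mA.
I_C = β·I_B = 100×0.00673 = 0.673 mA.
V_CE = V_CC − I_C·R_C − I_E·R_E = 13 − 0.673×4.7 − 0.679×0.56 = 9.46 V > V_CE(sat), so the active-region assumption holds.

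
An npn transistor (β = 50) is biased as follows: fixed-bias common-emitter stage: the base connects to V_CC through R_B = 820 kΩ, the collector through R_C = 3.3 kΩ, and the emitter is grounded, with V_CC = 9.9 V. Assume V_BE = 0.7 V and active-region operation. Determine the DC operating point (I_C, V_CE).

I_C ≈ 0.56 mA, V_CE ≈ 8 V

Base loop: V_CC = I_B·R_B + V_BE, so I_B = (9.9 − 0.7)/820 kΩ = 0.0112 mA.
In the active region I_C = β·I_B = 50 × 0.0112 = 0.561 mA.
Collector loop: V_CE = V_CC − I_C·R_C = 9.9 − 0.561×3.3 = 8.05 V.
Since V_CE = 8.05 V > V_CE(sat) ≈ 0.2 V, the transistor is in the active region as assumed.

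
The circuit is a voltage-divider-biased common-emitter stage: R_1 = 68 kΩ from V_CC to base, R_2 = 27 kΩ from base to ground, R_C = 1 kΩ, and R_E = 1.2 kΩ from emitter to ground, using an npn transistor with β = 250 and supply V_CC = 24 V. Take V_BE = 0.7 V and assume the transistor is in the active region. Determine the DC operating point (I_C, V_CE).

I_C ≈ 4.8 mA, V_CE ≈ 13 V

Thevenize the base divider: V_Th = V_CC·R_2/(R_1+R_2) = 24×27/95 = 6.82 V, R_Th = R_1‖R_2 = 19.3 kΩ.
Base-emitter loop: V_Th = I_B·R_Th + V_BE + (β+1)I_B·R_E, so I_B = (6.82 − 0.7) / (19.3 + 251×1.2) = 0.0191 mA.
I_C = β·I_B = 250×0.0191 = 4.77 mA, and I_E = (β+1)I_B = 4.79 mA.
V_CE = V_CC − I_C·R_C − I_E·R_E = 24 − 4.77×1 − 4.79×1.2 = 13.5 V.
V_CE = 13.5 V > 0.2 V confirms active-region operation.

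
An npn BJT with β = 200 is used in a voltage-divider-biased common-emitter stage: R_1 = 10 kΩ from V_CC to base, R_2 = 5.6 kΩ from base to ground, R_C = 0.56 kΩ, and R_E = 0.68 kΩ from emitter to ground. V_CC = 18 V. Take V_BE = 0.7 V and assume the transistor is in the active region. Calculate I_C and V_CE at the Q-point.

I_C ≈ 8.2 mA, V_CE ≈ 7.8 V

Thevenize the base divider: V_Th = V_CC·R_2/(R_1+R_2) = 18×5.6/15.6 = 6.46 V, R_Th = R_1‖R_2 = 3.59 kΩ.
Base-emitter loop: V_Th = I_B·R_Th + V_BE + (β+1)I_B·R_E, so I_B = (6.46 − 0.7) / (3.59 + 201×0.68) = 0.0411 mA.
I_C = β·I_B = 200×0.0411 = 8.21 mA, and I_E = (β+1)I_B = 8.26 mA.
V_CE = V_CC − I_C·R_C − I_E·R_E = 18 − 8.21×0.56 − 8.26×0.68 = 7.79 V.
V_CE = 7.79 V > 0.2 V confirms active-region operation.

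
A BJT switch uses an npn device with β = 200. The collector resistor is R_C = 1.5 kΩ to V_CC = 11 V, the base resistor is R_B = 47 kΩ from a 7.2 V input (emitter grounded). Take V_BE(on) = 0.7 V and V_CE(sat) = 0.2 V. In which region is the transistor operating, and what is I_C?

Assume active: I_B = (7.2 − 0.7)/47 = 0.138 mA, giving I_C = β·I_B = 27.7 mA.
But then V_CE = 11 − 27.7×1.5 = -30.5 V < V_CE(sat) = 0.2 V — impossible in the active region.
So the transistor is saturated. With V_CE = 0.2 V, I_C = (V_CC − 0.2)/R_C = 10.8/1.5 = 7.2 mA.
Check: β·I_B = 27.7 mA > I_C = 7.2 mA, confirming saturation.

saturation; I_C ≈ 7.2 mA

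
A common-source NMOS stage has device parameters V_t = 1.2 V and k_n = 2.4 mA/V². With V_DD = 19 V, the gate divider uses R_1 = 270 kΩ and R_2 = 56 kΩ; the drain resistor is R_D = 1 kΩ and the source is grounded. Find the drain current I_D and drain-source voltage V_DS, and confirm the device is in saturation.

I_D ≈ 5.1 mA, V_DS ≈ 14 V

V_G = V_DD·R_2/(R_1+R_2) = 19×56/326 = 3.26 V. With the source grounded, V_GS = V_G = 3.26 V.
Assume saturation: I_D = (k_n/2)(V_GS − V_t)² = (2.4/2)×(3.26 − 1.2)² = 1.2×2.06² = 5.11 mA.
V_DS = V_DD − I_D·R_D = 19 − 5.11×1 = 13.9 V.
Saturation requires V_DS ≥ V_GS − V_t = 2.06 V; 13.9 ≥ 2.06 ✓.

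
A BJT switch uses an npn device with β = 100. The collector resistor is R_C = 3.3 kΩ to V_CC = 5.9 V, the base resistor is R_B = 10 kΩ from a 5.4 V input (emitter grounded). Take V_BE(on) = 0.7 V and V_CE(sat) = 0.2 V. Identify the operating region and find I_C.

Assume active: I_B = (5.4 − 0.7)/10 = 0.47 mA, giving I_C = β·I_B = 47 mA.
But then V_CE = 5.9 − 47×3.3 = -149 V < V_CE(sat) = 0.2 V — impossible in the active region.
So the transistor is saturated. With V_CE = 0.2 V, I_C = (V_CC − 0.2)/R_C = 5.7/3.3 = 1.73 mA.
Check: β·I_B = 47 mA > I_C = 1.73 mA, confirming saturation.

saturation; I_C ≈ 1.7 mA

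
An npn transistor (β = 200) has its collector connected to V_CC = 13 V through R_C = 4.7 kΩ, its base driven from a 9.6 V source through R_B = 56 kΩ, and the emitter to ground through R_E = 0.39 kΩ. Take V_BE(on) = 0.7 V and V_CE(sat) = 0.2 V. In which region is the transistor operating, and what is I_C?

Assume active: I_B = (9.6 − 0.7)/(56 + 201×0.39) = 0.0662 mA, I_C = β·I_B = 13.2 mA.
Then V_CE = 13 − 13.2×4.7 − 13.3×0.39 = -54.4 V < 0.2 V — the active assumption fails.
Re-solve with V_CE = 0.2 V. KCL at the emitter: V_E/R_E = (V_BB−0.7−V_E)/R_B + (V_CC−0.2−V_E)/R_C, giving V_E = 1.03 V.
I_C = (V_CC − 0.2 − V_E)/R_C = (12.8 − 1.03)/4.7 = 2.5 mA.
Check: I_B = (8.9 − 1.03)/56 = 0.141 mA, and β·I_B = 28.1 mA > I_C, confirming saturation.

saturation; I_C ≈ 2.5 mA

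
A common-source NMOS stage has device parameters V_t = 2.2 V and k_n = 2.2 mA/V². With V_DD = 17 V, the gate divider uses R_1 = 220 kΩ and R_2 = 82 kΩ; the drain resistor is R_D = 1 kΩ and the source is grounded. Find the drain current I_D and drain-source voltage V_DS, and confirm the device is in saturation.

I_D ≈ 6.4 mA, V_DS ≈ 11 V

V_G = V_DD·R_2/(R_1+R_2) = 17×82/302 = 4.62 V. With the source grounded, V_GS = V_G = 4.62 V.
Assume saturation: I_D = (k_n/2)(V_GS − V_t)² = (2.2/2)×(4.62 − 2.2)² = 1.1×2.42² = 6.42 mA.
V_DS = V_DD − I_D·R_D = 17 − 6.42×1 = 10.6 V.
Saturation requires V_DS ≥ V_GS − V_t = 2.42 V; 10.6 ≥ 2.42 ✓.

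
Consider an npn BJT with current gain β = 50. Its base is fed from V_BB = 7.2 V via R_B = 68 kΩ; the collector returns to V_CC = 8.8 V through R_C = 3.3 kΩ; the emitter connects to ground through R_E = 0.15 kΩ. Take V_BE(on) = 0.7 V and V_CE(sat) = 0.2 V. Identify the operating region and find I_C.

saturation; I_C ≈ 2.5 mA

Assume active: I_B = (7.2 − 0.7)/(68 + 51×0.15) = 0.0859 mA, I_C = β·I_B = 4.3 mA.
Then V_CE = 8.8 − 4.3×3.3 − 4.38×0.15 = -6.03 V < 0.2 V — the active assumption fails.
Re-solve with V_CE = 0.2 V. KCL at the emitter: V_E/R_E = (V_BB−0.7−V_E)/R_B + (V_CC−0.2−V_E)/R_C, giving V_E = 0.387 V.
I_C = (V_CC − 0.2 − V_E)/R_C = (8.6 − 0.387)/3.3 = 2.49 mA.
Check: I_B = (6.5 − 0.387)/68 = 0.0899 mA, and β·I_B = 4.49 mA > I_C, confirming saturation.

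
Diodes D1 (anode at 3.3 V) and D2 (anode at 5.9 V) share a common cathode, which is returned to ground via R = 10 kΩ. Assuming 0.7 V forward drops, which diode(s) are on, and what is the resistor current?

Assume both conduct. Then node N would need to be at both 3.3−0.7 = 2.6 V and 5.9−0.7 = 5.2 V, which is impossible.
Assume only D2 conducts: V_N = 5.9 − 0.7 = 5.2 V, so I_R = 5.2/10 = 0.52 mA.
Check D1: its anode-to-cathode voltage is 3.3 − 5.2 = -1.9 V < 0.7 V, so it is off. The assumption is consistent.

Only D2 conducts; I_R ≈ 0.52 mA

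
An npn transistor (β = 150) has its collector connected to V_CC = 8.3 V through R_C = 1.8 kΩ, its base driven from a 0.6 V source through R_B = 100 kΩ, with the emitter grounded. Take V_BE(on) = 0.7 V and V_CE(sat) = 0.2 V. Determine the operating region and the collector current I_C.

V_BB = 0.6 V ≤ V_BE(on) = 0.7 V, so the base-emitter junction is not forward biased.
The transistor is in cutoff: I_B = I_C = 0.

cutoff; I_C ≈ 0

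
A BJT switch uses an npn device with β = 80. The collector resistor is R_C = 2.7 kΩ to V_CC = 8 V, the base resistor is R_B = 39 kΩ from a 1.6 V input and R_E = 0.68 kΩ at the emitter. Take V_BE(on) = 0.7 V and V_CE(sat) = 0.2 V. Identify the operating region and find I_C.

active; I_C ≈ 0.77 mA

Assume active. Base-emitter loop: I_B = (V_BB − V_BE)/(R_B + (β+1)R_E) = (1.6 − 0.7)/(39 + 81×0.68) = 0.00957 mA.
I_C = β·I_B = 80×0.00957 = 0.765 mA.
V_CE = V_CC − I_C·R_C − I_E·R_E = 8 − 0.765×2.7 − 0.775×0.68 = 5.41 V > V_CE(sat), so the active-region assumption holds.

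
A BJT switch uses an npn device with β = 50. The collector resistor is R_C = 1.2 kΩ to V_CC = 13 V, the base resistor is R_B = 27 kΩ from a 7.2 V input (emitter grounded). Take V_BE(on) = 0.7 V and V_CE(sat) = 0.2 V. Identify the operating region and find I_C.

saturation; I_C ≈ 11 mA

Assume active: I_B = (7.2 − 0.7)/27 = 0.241 mA, giving I_C = β·I_B = 12 mA.
But then V_CE = 13 − 12×1.2 = -1.44 V < V_CE(sat) = 0.2 V — impossible in the active region.
So the transistor is saturated. With V_CE = 0.2 V, I_C = (V_CC − 0.2)/R_C = 12.8/1.2 = 10.7 mA.
Check: β·I_B = 12 mA > I_C = 10.7 mA, confirming saturation.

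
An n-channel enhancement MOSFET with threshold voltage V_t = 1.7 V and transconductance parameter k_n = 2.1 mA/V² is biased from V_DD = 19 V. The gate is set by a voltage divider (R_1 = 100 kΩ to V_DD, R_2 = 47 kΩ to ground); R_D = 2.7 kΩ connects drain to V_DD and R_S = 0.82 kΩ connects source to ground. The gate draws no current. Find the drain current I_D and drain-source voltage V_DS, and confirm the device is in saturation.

I_D ≈ 3.2 mA, V_DS ≈ 7.7 V

V_G = V_DD·R_2/(R_1+R_2) = 19×47/147 = 6.07 V.
Assume saturation: I_D = (k_n/2)(V_GS − V_t)² with V_GS = V_G − I_D·R_S = 6.07 − 0.82·I_D.
Substituting gives 0.706·I_D² − 8.53·I_D + 20.1 = 0, with roots I_D = 3.2 or 8.88 mA.
The root I_D = 8.88 mA gives V_GS = -1.21 V ≤ V_t, so take I_D = 3.2 mA.
Then V_GS = 3.45 V and V_DS = V_DD − I_D(R_D+R_S) = 19 − 3.2×3.52 = 7.72 V.
Saturation requires V_DS ≥ V_GS − V_t = 1.75 V; 7.72 ≥ 1.75 ✓.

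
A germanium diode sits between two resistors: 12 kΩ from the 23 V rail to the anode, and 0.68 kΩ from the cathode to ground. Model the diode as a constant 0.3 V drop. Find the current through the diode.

I ≈ 1.8 mA

The two resistors are in series with the diode, so KVL gives 23 = I·12 + 0.3 + I·0.68.
I = (23 − 0.3) / (12 + 0.68) kΩ = 22.7 / 12.7 = 1.79 mA.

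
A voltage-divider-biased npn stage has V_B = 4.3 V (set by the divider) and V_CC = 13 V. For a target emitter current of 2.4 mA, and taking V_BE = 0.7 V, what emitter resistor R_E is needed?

R_E ≈ 1.5 kΩ

V_E = V_B − V_BE = 4.3 − 0.7 = 3.6 V.
R_E = V_E / I_E = 3.6 / 2.4 = 1.5 kΩ.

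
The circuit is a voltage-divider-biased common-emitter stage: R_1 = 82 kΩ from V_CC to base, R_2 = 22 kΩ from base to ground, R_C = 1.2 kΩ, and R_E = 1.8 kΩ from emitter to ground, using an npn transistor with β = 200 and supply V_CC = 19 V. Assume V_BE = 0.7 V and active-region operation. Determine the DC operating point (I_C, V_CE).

I_C ≈ 1.8 mA, V_CE ≈ 14 V

Thevenize the base divider: V_Th = V_CC·R_2/(R_1+R_2) = 19×22/104 = 4.02 V, R_Th = R_1‖R_2 = 17.3 kΩ.
Base-emitter loop: V_Th = I_B·R_Th + V_BE + (β+1)I_B·R_E, so I_B = (4.02 − 0.7) / (17.3 + 201×1.8) = 0.00875 mA.
I_C = β·I_B = 200×0.00875 = 1.75 mA, and I_E = (β+1)I_B = 1.76 mA.
V_CE = V_CC − I_C·R_C − I_E·R_E = 19 − 1.75×1.2 − 1.76×1.8 = 13.7 V.
V_CE = 13.7 V > 0.2 V confirms active-region operation.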